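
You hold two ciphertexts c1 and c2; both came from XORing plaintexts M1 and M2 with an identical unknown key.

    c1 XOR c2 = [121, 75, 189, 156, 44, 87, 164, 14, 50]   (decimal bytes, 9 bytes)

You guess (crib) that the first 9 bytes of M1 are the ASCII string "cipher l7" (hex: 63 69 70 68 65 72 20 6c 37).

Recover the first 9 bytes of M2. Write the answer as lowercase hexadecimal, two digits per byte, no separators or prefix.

1a22cdf44925846205

Since c1 ⊕ c2 = M1 ⊕ M2, XORing with the guessed M1 bytes yields the corresponding M2 bytes: M2 = (c1 ⊕ c2) ⊕ M1.
121 ^  99 =  26
 75 ^ 105 =  34
189 ^ 112 = 205
156 ^ 104 = 244
 44 ^ 101 =  73
 87 ^ 114 =  37
164 ^  32 = 132
 14 ^ 108 =  98
 50 ^  55 =   5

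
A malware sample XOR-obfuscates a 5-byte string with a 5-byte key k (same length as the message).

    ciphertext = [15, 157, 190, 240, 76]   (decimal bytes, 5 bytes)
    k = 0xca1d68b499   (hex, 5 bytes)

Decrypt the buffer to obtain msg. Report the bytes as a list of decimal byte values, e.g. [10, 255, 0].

[197, 128, 214, 68, 213]

 15 xor 202 = 197
157 xor  29 = 128
190 xor 104 = 214
240 xor 180 =  68
 76 xor 153 = 213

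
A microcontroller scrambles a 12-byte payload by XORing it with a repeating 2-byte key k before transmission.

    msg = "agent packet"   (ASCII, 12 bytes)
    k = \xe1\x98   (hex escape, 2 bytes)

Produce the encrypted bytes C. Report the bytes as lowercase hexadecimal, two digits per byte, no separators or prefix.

80ff84f695b891f982f384ec

The 2-byte key repeats, so the effective keystream is e1 98 e1 98 e1 98 e1 98 e1 98 e1 98.
byte 0: 61 xor e1 = 80
byte 1: 67 xor 98 = ff
byte 2: 65 xor e1 = 84
byte 3: 6e xor 98 = f6
byte 4: 74 xor e1 = 95
byte 5: 20 xor 98 = b8
byte 6: 70 xor e1 = 91
byte 7: 61 xor 98 = f9
byte 8: 63 xor e1 = 82
byte 9: 6b xor 98 = f3
byte 10: 65 xor e1 = 84
byte 11: 74 xor 98 = ec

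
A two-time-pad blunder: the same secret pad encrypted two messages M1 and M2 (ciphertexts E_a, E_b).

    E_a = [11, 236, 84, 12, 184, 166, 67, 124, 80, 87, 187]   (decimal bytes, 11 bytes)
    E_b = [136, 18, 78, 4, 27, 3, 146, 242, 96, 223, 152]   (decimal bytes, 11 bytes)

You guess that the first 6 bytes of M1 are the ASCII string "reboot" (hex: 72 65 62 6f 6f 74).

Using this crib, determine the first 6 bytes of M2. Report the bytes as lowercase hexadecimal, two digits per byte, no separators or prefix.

First, E_a ⊕ E_b = (M1 ⊕ K) ⊕ (M2 ⊕ K) = M1 ⊕ M2, so the key drops out. Then M2 = (M1 ⊕ M2) ⊕ M1 over the first 6 bytes.
byte 0: (0b XOR 88) XOR 72 = 83 XOR 72 = f1
byte 1: (ec XOR 12) XOR 65 = fe XOR 65 = 9b
byte 2: (54 XOR 4e) XOR 62 = 1a XOR 62 = 78
byte 3: (0c XOR 04) XOR 6f = 08 XOR 6f = 67
byte 4: (b8 XOR 1b) XOR 6f = a3 XOR 6f = cc
byte 5: (a6 XOR 03) XOR 74 = a5 XOR 74 = d1

f19b7867ccd1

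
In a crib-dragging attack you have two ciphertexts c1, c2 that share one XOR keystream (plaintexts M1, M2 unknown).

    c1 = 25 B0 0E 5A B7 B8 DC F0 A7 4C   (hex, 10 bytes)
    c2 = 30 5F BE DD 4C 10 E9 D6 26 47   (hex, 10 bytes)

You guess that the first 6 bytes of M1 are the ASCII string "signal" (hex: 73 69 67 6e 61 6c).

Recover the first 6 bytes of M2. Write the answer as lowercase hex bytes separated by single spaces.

First, c1 ⊕ c2 = (M1 ⊕ K) ⊕ (M2 ⊕ K) = M1 ⊕ M2, so the key drops out. Then M2 = (M1 ⊕ M2) ⊕ M1 over the first 6 bytes.
byte 0: (25 xor 30) xor 73 = 15 xor 73 = 66
byte 1: (b0 xor 5f) xor 69 = ef xor 69 = 86
byte 2: (0e xor be) xor 67 = b0 xor 67 = d7
byte 3: (5a xor dd) xor 6e = 87 xor 6e = e9
byte 4: (b7 xor 4c) xor 61 = fb xor 61 = 9a
byte 5: (b8 xor 10) xor 6c = a8 xor 6c = c4

66 86 d7 e9 9a c4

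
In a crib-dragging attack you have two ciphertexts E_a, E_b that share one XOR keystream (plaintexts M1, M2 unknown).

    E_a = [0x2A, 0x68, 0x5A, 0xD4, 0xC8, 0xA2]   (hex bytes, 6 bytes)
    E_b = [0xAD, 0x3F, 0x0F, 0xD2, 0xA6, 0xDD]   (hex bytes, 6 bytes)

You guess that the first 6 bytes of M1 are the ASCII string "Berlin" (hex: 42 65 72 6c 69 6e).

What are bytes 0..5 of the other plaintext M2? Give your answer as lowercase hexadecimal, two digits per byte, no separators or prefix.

First, E_a ⊕ E_b = (M1 ⊕ K) ⊕ (M2 ⊕ K) = M1 ⊕ M2, so the key drops out. Then M2 = (M1 ⊕ M2) ⊕ M1 over the first 6 bytes.
byte 0: (2a xor ad) xor 42 = 87 xor 42 = c5
byte 1: (68 xor 3f) xor 65 = 57 xor 65 = 32
byte 2: (5a xor 0f) xor 72 = 55 xor 72 = 27
byte 3: (d4 xor d2) xor 6c = 06 xor 6c = 6a
byte 4: (c8 xor a6) xor 69 = 6e xor 69 = 07
byte 5: (a2 xor dd) xor 6e = 7f xor 6e = 11

c532276a0711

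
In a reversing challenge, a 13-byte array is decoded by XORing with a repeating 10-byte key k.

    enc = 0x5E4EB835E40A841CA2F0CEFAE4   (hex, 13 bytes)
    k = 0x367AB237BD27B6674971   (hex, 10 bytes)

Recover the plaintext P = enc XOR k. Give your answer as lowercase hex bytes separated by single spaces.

The 10-byte key repeats, so the effective keystream is 36 7a b2 37 bd 27 b6 67 49 71 36 7a b2.
byte 0: 5e ⊕ 36 = 68
byte 1: 4e ⊕ 7a = 34
byte 2: b8 ⊕ b2 = 0a
byte 3: 35 ⊕ 37 = 02
byte 4: e4 ⊕ bd = 59
byte 5: 0a ⊕ 27 = 2d
byte 6: 84 ⊕ b6 = 32
byte 7: 1c ⊕ 67 = 7b
byte 8: a2 ⊕ 49 = eb
byte 9: f0 ⊕ 71 = 81
byte 10: ce ⊕ 36 = f8
byte 11: fa ⊕ 7a = 80
byte 12: e4 ⊕ b2 = 56

68 34 0a 02 59 2d 32 7b eb 81 f8 80 56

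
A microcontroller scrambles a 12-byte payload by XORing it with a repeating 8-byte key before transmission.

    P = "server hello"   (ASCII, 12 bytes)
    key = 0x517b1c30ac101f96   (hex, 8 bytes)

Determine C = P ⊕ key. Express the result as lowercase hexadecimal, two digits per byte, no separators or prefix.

The 8-byte key repeats, so the effective keystream is 51 7b 1c 30 ac 10 1f 96 51 7b 1c 30.
byte 0: 01110011 ⊕ 01010001 = 00100010
byte 1: 01100101 ⊕ 01111011 = 00011110
byte 2: 01110010 ⊕ 00011100 = 01101110
byte 3: 01110110 ⊕ 00110000 = 01000110
byte 4: 01100101 ⊕ 10101100 = 11001001
byte 5: 01110010 ⊕ 00010000 = 01100010
byte 6: 00100000 ⊕ 00011111 = 00111111
byte 7: 01101000 ⊕ 10010110 = 11111110
byte 8: 01100101 ⊕ 01010001 = 00110100
byte 9: 01101100 ⊕ 01111011 = 00010111
byte 10: 01101100 ⊕ 00011100 = 01110000
byte 11: 01101111 ⊕ 00110000 = 01011111

221e6e46c9623ffe3417705f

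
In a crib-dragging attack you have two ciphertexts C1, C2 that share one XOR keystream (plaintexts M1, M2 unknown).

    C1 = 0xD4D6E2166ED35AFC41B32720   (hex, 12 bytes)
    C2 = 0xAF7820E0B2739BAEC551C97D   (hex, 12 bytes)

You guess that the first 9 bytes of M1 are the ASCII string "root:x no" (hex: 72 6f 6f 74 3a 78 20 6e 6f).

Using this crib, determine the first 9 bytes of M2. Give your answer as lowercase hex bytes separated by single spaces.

09 c1 ad 82 e6 d8 e1 3c eb

First, C1 ⊕ C2 = (M1 ⊕ K) ⊕ (M2 ⊕ K) = M1 ⊕ M2, so the key drops out. Then M2 = (M1 ⊕ M2) ⊕ M1 over the first 9 bytes.
byte 0: (d4 ⊕ af) ⊕ 72 = 7b ⊕ 72 = 09
byte 1: (d6 ⊕ 78) ⊕ 6f = ae ⊕ 6f = c1
byte 2: (e2 ⊕ 20) ⊕ 6f = c2 ⊕ 6f = ad
byte 3: (16 ⊕ e0) ⊕ 74 = f6 ⊕ 74 = 82
byte 4: (6e ⊕ b2) ⊕ 3a = dc ⊕ 3a = e6
byte 5: (d3 ⊕ 73) ⊕ 78 = a0 ⊕ 78 = d8
byte 6: (5a ⊕ 9b) ⊕ 20 = c1 ⊕ 20 = e1
byte 7: (fc ⊕ ae) ⊕ 6e = 52 ⊕ 6e = 3c
byte 8: (41 ⊕ c5) ⊕ 6f = 84 ⊕ 6f = eb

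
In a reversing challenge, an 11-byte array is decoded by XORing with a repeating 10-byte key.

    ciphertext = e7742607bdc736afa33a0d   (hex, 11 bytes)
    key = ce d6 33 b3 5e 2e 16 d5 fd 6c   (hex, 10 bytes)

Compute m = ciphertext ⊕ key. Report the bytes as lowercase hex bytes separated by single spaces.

The 10-byte key repeats, so the effective keystream is ce d6 33 b3 5e 2e 16 d5 fd 6c ce.
byte 0: 11100111 XOR 11001110 = 00101001
byte 1: 01110100 XOR 11010110 = 10100010
byte 2: 00100110 XOR 00110011 = 00010101
byte 3: 00000111 XOR 10110011 = 10110100
byte 4: 10111101 XOR 01011110 = 11100011
byte 5: 11000111 XOR 00101110 = 11101001
byte 6: 00110110 XOR 00010110 = 00100000
byte 7: 10101111 XOR 11010101 = 01111010
byte 8: 10100011 XOR 11111101 = 01011110
byte 9: 00111010 XOR 01101100 = 01010110
byte 10: 00001101 XOR 11001110 = 11000011

29 a2 15 b4 e3 e9 20 7a 5e 56 c3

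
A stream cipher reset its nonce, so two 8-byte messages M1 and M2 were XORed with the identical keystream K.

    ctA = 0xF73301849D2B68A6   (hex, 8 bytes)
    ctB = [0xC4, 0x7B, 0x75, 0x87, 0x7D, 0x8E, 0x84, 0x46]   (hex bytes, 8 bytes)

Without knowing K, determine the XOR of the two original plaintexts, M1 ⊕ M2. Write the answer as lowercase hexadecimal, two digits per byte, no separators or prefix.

ctA ⊕ ctB = (M1 ⊕ K) ⊕ (M2 ⊕ K) = M1 ⊕ M2 — the shared key cancels under XOR.
byte 0: f7 ^ c4 = 33
byte 1: 33 ^ 7b = 48
byte 2: 01 ^ 75 = 74
byte 3: 84 ^ 87 = 03
byte 4: 9d ^ 7d = e0
byte 5: 2b ^ 8e = a5
byte 6: 68 ^ 84 = ec
byte 7: a6 ^ 46 = e0

33487403e0a5ece0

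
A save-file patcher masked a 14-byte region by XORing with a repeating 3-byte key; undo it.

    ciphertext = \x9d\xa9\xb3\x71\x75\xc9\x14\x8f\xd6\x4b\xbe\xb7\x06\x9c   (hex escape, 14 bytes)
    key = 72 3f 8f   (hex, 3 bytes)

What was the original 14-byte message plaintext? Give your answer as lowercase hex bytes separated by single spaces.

ef 96 3c 03 4a 46 66 b0 59 39 81 38 74 a3

The 3-byte key repeats, so the effective keystream is 72 3f 8f 72 3f 8f 72 3f 8f 72 3f 8f 72 3f.
byte 0: 9d xor 72 = ef
byte 1: a9 xor 3f = 96
byte 2: b3 xor 8f = 3c
byte 3: 71 xor 72 = 03
byte 4: 75 xor 3f = 4a
byte 5: c9 xor 8f = 46
byte 6: 14 xor 72 = 66
byte 7: 8f xor 3f = b0
byte 8: d6 xor 8f = 59
byte 9: 4b xor 72 = 39
byte 10: be xor 3f = 81
byte 11: b7 xor 8f = 38
byte 12: 06 xor 72 = 74
byte 13: 9c xor 3f = a3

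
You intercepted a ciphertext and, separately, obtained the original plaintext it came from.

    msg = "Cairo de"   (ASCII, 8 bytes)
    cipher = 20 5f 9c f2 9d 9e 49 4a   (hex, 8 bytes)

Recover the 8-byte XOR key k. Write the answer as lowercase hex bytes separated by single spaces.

Since cipher = msg ⊕ k, XORing both sides with msg gives k = msg ⊕ cipher.
43 XOR 20 = 63
61 XOR 5f = 3e
69 XOR 9c = f5
72 XOR f2 = 80
6f XOR 9d = f2
20 XOR 9e = be
64 XOR 49 = 2d
65 XOR 4a = 2f

63 3e f5 80 f2 be 2d 2f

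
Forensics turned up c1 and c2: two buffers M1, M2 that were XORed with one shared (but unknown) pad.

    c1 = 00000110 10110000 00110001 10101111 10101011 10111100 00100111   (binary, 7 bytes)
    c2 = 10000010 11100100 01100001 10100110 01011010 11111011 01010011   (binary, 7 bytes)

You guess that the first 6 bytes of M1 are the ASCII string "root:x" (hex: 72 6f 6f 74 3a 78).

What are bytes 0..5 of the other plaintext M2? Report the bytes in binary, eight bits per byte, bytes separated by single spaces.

11110110 00111011 00111111 01111101 11001011 00111111

First, c1 ⊕ c2 = (M1 ⊕ K) ⊕ (M2 ⊕ K) = M1 ⊕ M2, so the key drops out. Then M2 = (M1 ⊕ M2) ⊕ M1 over the first 6 bytes.
byte 0: (06 XOR 82) XOR 72 = 84 XOR 72 = f6
byte 1: (b0 XOR e4) XOR 6f = 54 XOR 6f = 3b
byte 2: (31 XOR 61) XOR 6f = 50 XOR 6f = 3f
byte 3: (af XOR a6) XOR 74 = 09 XOR 74 = 7d
byte 4: (ab XOR 5a) XOR 3a = f1 XOR 3a = cb
byte 5: (bc XOR fb) XOR 78 = 47 XOR 78 = 3f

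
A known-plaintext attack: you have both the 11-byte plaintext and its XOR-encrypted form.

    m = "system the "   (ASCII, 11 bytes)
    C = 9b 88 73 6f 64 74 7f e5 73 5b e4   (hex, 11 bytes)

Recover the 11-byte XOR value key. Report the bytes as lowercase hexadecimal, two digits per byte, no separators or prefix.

e8f1001b01195f911b3ec4

Since C = m ⊕ key, XORing both sides with m gives key = m ⊕ C.
byte 0: 115 ⊕ 155 = 232
byte 1: 121 ⊕ 136 = 241
byte 2: 115 ⊕ 115 =   0
byte 3: 116 ⊕ 111 =  27
byte 4: 101 ⊕ 100 =   1
byte 5: 109 ⊕ 116 =  25
byte 6:  32 ⊕ 127 =  95
byte 7: 116 ⊕ 229 = 145
byte 8: 104 ⊕ 115 =  27
byte 9: 101 ⊕  91 =  62
byte 10:  32 ⊕ 228 = 196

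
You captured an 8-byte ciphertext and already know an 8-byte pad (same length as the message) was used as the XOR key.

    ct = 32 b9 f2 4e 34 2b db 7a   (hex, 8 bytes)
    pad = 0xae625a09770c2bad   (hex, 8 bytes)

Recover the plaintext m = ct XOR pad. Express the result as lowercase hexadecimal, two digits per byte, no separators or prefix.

9cdba8474327f0d7

XOR is its own inverse, so applying the key byte-wise gives the result directly.
00110010 XOR 10101110 = 10011100
10111001 XOR 01100010 = 11011011
11110010 XOR 01011010 = 10101000
01001110 XOR 00001001 = 01000111
00110100 XOR 01110111 = 01000011
00101011 XOR 00001100 = 00100111
11011011 XOR 00101011 = 11110000
01111010 XOR 10101101 = 11010111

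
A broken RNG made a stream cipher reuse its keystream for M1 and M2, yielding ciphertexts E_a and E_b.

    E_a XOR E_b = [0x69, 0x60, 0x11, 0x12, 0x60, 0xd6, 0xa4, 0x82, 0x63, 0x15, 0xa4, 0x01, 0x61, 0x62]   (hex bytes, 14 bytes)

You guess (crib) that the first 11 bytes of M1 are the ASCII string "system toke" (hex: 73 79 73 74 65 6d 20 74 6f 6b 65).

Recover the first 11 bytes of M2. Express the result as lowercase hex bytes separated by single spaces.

Since E_a ⊕ E_b = M1 ⊕ M2, XORing with the guessed M1 bytes yields the corresponding M2 bytes: M2 = (E_a ⊕ E_b) ⊕ M1.
byte 0: 01101001 ⊕ 01110011 = 00011010
byte 1: 01100000 ⊕ 01111001 = 00011001
byte 2: 00010001 ⊕ 01110011 = 01100010
byte 3: 00010010 ⊕ 01110100 = 01100110
byte 4: 01100000 ⊕ 01100101 = 00000101
byte 5: 11010110 ⊕ 01101101 = 10111011
byte 6: 10100100 ⊕ 00100000 = 10000100
byte 7: 10000010 ⊕ 01110100 = 11110110
byte 8: 01100011 ⊕ 01101111 = 00001100
byte 9: 00010101 ⊕ 01101011 = 01111110
byte 10: 10100100 ⊕ 01100101 = 11000001

1a 19 62 66 05 bb 84 f6 0c 7e c1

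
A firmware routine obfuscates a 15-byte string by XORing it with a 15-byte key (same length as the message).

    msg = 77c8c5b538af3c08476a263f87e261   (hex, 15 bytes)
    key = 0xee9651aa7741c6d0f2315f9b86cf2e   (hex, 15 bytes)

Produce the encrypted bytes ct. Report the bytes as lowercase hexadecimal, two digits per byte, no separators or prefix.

XOR is its own inverse, so applying the key byte-wise gives the result directly.
77 ⊕ ee = 99
c8 ⊕ 96 = 5e
c5 ⊕ 51 = 94
b5 ⊕ aa = 1f
38 ⊕ 77 = 4f
af ⊕ 41 = ee
3c ⊕ c6 = fa
08 ⊕ d0 = d8
47 ⊕ f2 = b5
6a ⊕ 31 = 5b
26 ⊕ 5f = 79
3f ⊕ 9b = a4
87 ⊕ 86 = 01
e2 ⊕ cf = 2d
61 ⊕ 2e = 4f

995e941f4feefad8b55b79a4012d4f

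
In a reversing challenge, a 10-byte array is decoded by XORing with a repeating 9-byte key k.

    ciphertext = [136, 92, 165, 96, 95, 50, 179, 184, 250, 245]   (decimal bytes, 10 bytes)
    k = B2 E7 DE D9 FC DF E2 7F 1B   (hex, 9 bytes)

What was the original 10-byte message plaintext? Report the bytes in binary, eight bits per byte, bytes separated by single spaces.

The 9-byte key repeats, so the effective keystream is b2 e7 de d9 fc df e2 7f 1b b2.
byte 0: 88 xor b2 = 3a
byte 1: 5c xor e7 = bb
byte 2: a5 xor de = 7b
byte 3: 60 xor d9 = b9
byte 4: 5f xor fc = a3
byte 5: 32 xor df = ed
byte 6: b3 xor e2 = 51
byte 7: b8 xor 7f = c7
byte 8: fa xor 1b = e1
byte 9: f5 xor b2 = 47

00111010 10111011 01111011 10111001 10100011 11101101 01010001 11000111 11100001 01000111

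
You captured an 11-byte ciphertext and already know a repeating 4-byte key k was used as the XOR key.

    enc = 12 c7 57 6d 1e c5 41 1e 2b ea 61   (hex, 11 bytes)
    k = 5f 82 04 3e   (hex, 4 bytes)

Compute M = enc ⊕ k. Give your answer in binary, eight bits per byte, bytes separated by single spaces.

The 4-byte key repeats, so the effective keystream is 5f 82 04 3e 5f 82 04 3e 5f 82 04.
byte 0: 00010010 ^ 01011111 = 01001101
byte 1: 11000111 ^ 10000010 = 01000101
byte 2: 01010111 ^ 00000100 = 01010011
byte 3: 01101101 ^ 00111110 = 01010011
byte 4: 00011110 ^ 01011111 = 01000001
byte 5: 11000101 ^ 10000010 = 01000111
byte 6: 01000001 ^ 00000100 = 01000101
byte 7: 00011110 ^ 00111110 = 00100000
byte 8: 00101011 ^ 01011111 = 01110100
byte 9: 11101010 ^ 10000010 = 01101000
byte 10: 01100001 ^ 00000100 = 01100101

01001101 01000101 01010011 01010011 01000001 01000111 01000101 00100000 01110100 01101000 01100101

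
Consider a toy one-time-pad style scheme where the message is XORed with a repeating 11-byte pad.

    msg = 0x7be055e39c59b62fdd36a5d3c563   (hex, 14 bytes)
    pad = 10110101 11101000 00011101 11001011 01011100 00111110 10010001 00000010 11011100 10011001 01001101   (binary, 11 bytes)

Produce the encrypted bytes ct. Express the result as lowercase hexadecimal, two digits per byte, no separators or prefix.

ce084828c067272d01afe8662d7e

The 11-byte key repeats, so the effective keystream is b5 e8 1d cb 5c 3e 91 02 dc 99 4d b5 e8 1d.
byte 0: 7b XOR b5 = ce
byte 1: e0 XOR e8 = 08
byte 2: 55 XOR 1d = 48
byte 3: e3 XOR cb = 28
byte 4: 9c XOR 5c = c0
byte 5: 59 XOR 3e = 67
byte 6: b6 XOR 91 = 27
byte 7: 2f XOR 02 = 2d
byte 8: dd XOR dc = 01
byte 9: 36 XOR 99 = af
byte 10: a5 XOR 4d = e8
byte 11: d3 XOR b5 = 66
byte 12: c5 XOR e8 = 2d
byte 13: 63 XOR 1d = 7e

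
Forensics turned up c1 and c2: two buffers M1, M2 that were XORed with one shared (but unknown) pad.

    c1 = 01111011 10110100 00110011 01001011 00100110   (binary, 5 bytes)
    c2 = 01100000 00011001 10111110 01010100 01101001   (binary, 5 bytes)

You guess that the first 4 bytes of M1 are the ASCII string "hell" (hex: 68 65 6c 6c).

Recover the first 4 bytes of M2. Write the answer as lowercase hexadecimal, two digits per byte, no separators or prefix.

73c8e173

First, c1 ⊕ c2 = (M1 ⊕ K) ⊕ (M2 ⊕ K) = M1 ⊕ M2, so the key drops out. Then M2 = (M1 ⊕ M2) ⊕ M1 over the first 4 bytes.
byte 0: (7b XOR 60) XOR 68 = 1b XOR 68 = 73
byte 1: (b4 XOR 19) XOR 65 = ad XOR 65 = c8
byte 2: (33 XOR be) XOR 6c = 8d XOR 6c = e1
byte 3: (4b XOR 54) XOR 6c = 1f XOR 6c = 73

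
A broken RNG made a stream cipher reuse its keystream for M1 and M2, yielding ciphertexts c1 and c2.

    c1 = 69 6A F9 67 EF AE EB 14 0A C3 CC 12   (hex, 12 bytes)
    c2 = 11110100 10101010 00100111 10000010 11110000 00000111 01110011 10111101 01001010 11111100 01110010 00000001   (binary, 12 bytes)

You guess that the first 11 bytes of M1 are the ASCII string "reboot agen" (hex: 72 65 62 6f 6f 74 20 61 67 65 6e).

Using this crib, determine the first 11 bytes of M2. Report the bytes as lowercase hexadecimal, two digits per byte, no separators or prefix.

efa5bc8a70ddb8c8275ad0

First, c1 ⊕ c2 = (M1 ⊕ K) ⊕ (M2 ⊕ K) = M1 ⊕ M2, so the key drops out. Then M2 = (M1 ⊕ M2) ⊕ M1 over the first 11 bytes.
byte 0: (69 ^ f4) ^ 72 = 9d ^ 72 = ef
byte 1: (6a ^ aa) ^ 65 = c0 ^ 65 = a5
byte 2: (f9 ^ 27) ^ 62 = de ^ 62 = bc
byte 3: (67 ^ 82) ^ 6f = e5 ^ 6f = 8a
byte 4: (ef ^ f0) ^ 6f = 1f ^ 6f = 70
byte 5: (ae ^ 07) ^ 74 = a9 ^ 74 = dd
byte 6: (eb ^ 73) ^ 20 = 98 ^ 20 = b8
byte 7: (14 ^ bd) ^ 61 = a9 ^ 61 = c8
byte 8: (0a ^ 4a) ^ 67 = 40 ^ 67 = 27
byte 9: (c3 ^ fc) ^ 65 = 3f ^ 65 = 5a
byte 10: (cc ^ 72) ^ 6e = be ^ 6e = d0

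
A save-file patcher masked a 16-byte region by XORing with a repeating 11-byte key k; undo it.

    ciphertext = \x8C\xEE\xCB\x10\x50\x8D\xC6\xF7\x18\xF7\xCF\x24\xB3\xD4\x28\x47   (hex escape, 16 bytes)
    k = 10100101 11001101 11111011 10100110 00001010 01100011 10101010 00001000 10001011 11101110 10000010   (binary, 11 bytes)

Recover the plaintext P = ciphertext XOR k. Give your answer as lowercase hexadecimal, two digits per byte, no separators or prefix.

292330b65aee6cff93194d817e2f8e4d

The 11-byte key repeats, so the effective keystream is a5 cd fb a6 0a 63 aa 08 8b ee 82 a5 cd fb a6 0a.
byte 0: 8c XOR a5 = 29
byte 1: ee XOR cd = 23
byte 2: cb XOR fb = 30
byte 3: 10 XOR a6 = b6
byte 4: 50 XOR 0a = 5a
byte 5: 8d XOR 63 = ee
byte 6: c6 XOR aa = 6c
byte 7: f7 XOR 08 = ff
byte 8: 18 XOR 8b = 93
byte 9: f7 XOR ee = 19
byte 10: cf XOR 82 = 4d
byte 11: 24 XOR a5 = 81
byte 12: b3 XOR cd = 7e
byte 13: d4 XOR fb = 2f
byte 14: 28 XOR a6 = 8e
byte 15: 47 XOR 0a = 4d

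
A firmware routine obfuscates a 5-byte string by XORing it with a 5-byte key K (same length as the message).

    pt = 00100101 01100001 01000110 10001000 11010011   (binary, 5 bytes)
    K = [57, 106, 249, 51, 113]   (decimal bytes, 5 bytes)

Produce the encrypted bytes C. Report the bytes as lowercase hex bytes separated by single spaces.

XOR is its own inverse, so applying the key byte-wise gives the result directly.
25 xor 39 = 1c
61 xor 6a = 0b
46 xor f9 = bf
88 xor 33 = bb
d3 xor 71 = a2

1c 0b bf bb a2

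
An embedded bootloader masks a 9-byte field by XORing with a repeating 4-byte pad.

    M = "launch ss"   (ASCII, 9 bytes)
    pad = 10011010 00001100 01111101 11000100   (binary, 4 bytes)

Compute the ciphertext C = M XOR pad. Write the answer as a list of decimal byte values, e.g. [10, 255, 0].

[246, 109, 8, 170, 249, 100, 93, 183, 233]

The 4-byte key repeats, so the effective keystream is 9a 0c 7d c4 9a 0c 7d c4 9a.
byte 0: 6c ⊕ 9a = f6
byte 1: 61 ⊕ 0c = 6d
byte 2: 75 ⊕ 7d = 08
byte 3: 6e ⊕ c4 = aa
byte 4: 63 ⊕ 9a = f9
byte 5: 68 ⊕ 0c = 64
byte 6: 20 ⊕ 7d = 5d
byte 7: 73 ⊕ c4 = b7
byte 8: 73 ⊕ 9a = e9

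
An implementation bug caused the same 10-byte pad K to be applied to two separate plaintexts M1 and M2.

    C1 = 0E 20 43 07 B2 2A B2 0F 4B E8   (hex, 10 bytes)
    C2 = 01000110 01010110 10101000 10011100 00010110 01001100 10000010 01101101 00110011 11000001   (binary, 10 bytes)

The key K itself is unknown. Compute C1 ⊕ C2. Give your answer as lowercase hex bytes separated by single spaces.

C1 ⊕ C2 = (M1 ⊕ K) ⊕ (M2 ⊕ K) = M1 ⊕ M2 — the shared key cancels under XOR.
 14 xor  70 =  72
 32 xor  86 = 118
 67 xor 168 = 235
  7 xor 156 = 155
178 xor  22 = 164
 42 xor  76 = 102
178 xor 130 =  48
 15 xor 109 =  98
 75 xor  51 = 120
232 xor 193 =  41

48 76 eb 9b a4 66 30 62 78 29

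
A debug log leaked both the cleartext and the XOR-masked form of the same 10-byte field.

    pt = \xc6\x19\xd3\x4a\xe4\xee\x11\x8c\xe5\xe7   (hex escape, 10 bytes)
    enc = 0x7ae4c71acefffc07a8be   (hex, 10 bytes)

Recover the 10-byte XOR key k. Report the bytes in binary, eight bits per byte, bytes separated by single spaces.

10111100 11111101 00010100 01010000 00101010 00010001 11101101 10001011 01001101 01011001

Since enc = pt ⊕ k, XORing both sides with pt gives k = pt ⊕ enc.
11000110 ⊕ 01111010 = 10111100
00011001 ⊕ 11100100 = 11111101
11010011 ⊕ 11000111 = 00010100
01001010 ⊕ 00011010 = 01010000
11100100 ⊕ 11001110 = 00101010
11101110 ⊕ 11111111 = 00010001
00010001 ⊕ 11111100 = 11101101
10001100 ⊕ 00000111 = 10001011
11100101 ⊕ 10101000 = 01001101
11100111 ⊕ 10111110 = 01011001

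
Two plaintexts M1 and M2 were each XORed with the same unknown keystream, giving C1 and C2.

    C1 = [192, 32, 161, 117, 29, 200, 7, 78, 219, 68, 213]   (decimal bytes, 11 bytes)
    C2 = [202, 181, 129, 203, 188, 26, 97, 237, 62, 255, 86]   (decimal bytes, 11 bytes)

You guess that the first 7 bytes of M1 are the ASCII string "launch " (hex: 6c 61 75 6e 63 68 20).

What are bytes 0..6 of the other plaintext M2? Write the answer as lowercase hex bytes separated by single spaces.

First, C1 ⊕ C2 = (M1 ⊕ K) ⊕ (M2 ⊕ K) = M1 ⊕ M2, so the key drops out. Then M2 = (M1 ⊕ M2) ⊕ M1 over the first 7 bytes.
byte 0: (c0 ^ ca) ^ 6c = 0a ^ 6c = 66
byte 1: (20 ^ b5) ^ 61 = 95 ^ 61 = f4
byte 2: (a1 ^ 81) ^ 75 = 20 ^ 75 = 55
byte 3: (75 ^ cb) ^ 6e = be ^ 6e = d0
byte 4: (1d ^ bc) ^ 63 = a1 ^ 63 = c2
byte 5: (c8 ^ 1a) ^ 68 = d2 ^ 68 = ba
byte 6: (07 ^ 61) ^ 20 = 66 ^ 20 = 46

66 f4 55 d0 c2 ba 46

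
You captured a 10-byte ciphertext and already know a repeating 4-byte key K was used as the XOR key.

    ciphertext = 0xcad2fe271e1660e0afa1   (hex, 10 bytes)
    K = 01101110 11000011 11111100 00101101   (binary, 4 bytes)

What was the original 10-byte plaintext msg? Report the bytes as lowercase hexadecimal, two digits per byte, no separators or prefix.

a411020a70d59ccdc162

The 4-byte key repeats, so the effective keystream is 6e c3 fc 2d 6e c3 fc 2d 6e c3.
byte 0: 11001010 ⊕ 01101110 = 10100100
byte 1: 11010010 ⊕ 11000011 = 00010001
byte 2: 11111110 ⊕ 11111100 = 00000010
byte 3: 00100111 ⊕ 00101101 = 00001010
byte 4: 00011110 ⊕ 01101110 = 01110000
byte 5: 00010110 ⊕ 11000011 = 11010101
byte 6: 01100000 ⊕ 11111100 = 10011100
byte 7: 11100000 ⊕ 00101101 = 11001101
byte 8: 10101111 ⊕ 01101110 = 11000001
byte 9: 10100001 ⊕ 11000011 = 01100010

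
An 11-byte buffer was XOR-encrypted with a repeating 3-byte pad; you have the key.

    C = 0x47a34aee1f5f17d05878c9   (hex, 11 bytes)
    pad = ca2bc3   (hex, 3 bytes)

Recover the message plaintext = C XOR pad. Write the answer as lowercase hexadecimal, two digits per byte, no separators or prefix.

The 3-byte key repeats, so the effective keystream is ca 2b c3 ca 2b c3 ca 2b c3 ca 2b.
byte 0: 47 ^ ca = 8d
byte 1: a3 ^ 2b = 88
byte 2: 4a ^ c3 = 89
byte 3: ee ^ ca = 24
byte 4: 1f ^ 2b = 34
byte 5: 5f ^ c3 = 9c
byte 6: 17 ^ ca = dd
byte 7: d0 ^ 2b = fb
byte 8: 58 ^ c3 = 9b
byte 9: 78 ^ ca = b2
byte 10: c9 ^ 2b = e2

8d888924349cddfb9bb2e2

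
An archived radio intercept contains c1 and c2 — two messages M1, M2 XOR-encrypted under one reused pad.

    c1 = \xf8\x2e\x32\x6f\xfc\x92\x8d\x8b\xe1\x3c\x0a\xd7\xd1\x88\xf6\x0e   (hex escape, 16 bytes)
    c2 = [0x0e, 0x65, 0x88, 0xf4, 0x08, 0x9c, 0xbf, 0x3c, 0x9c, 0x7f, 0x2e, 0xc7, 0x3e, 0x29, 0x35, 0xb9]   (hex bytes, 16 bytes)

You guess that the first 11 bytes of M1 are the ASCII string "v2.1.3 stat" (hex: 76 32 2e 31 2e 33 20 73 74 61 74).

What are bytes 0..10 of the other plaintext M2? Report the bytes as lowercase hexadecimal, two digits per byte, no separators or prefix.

807994aada3d12c4092250

First, c1 ⊕ c2 = (M1 ⊕ K) ⊕ (M2 ⊕ K) = M1 ⊕ M2, so the key drops out. Then M2 = (M1 ⊕ M2) ⊕ M1 over the first 11 bytes.
byte 0: (f8 ⊕ 0e) ⊕ 76 = f6 ⊕ 76 = 80
byte 1: (2e ⊕ 65) ⊕ 32 = 4b ⊕ 32 = 79
byte 2: (32 ⊕ 88) ⊕ 2e = ba ⊕ 2e = 94
byte 3: (6f ⊕ f4) ⊕ 31 = 9b ⊕ 31 = aa
byte 4: (fc ⊕ 08) ⊕ 2e = f4 ⊕ 2e = da
byte 5: (92 ⊕ 9c) ⊕ 33 = 0e ⊕ 33 = 3d
byte 6: (8d ⊕ bf) ⊕ 20 = 32 ⊕ 20 = 12
byte 7: (8b ⊕ 3c) ⊕ 73 = b7 ⊕ 73 = c4
byte 8: (e1 ⊕ 9c) ⊕ 74 = 7d ⊕ 74 = 09
byte 9: (3c ⊕ 7f) ⊕ 61 = 43 ⊕ 61 = 22
byte 10: (0a ⊕ 2e) ⊕ 74 = 24 ⊕ 74 = 50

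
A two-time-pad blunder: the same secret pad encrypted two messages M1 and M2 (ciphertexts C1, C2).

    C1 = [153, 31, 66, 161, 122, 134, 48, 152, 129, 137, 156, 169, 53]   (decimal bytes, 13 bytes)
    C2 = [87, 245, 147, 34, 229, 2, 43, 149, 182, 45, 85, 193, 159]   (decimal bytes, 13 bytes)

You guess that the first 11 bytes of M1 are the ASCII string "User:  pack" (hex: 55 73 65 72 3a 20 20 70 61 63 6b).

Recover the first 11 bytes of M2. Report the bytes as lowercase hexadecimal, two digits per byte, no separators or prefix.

9b99b4f1a5a43b7d56c7a2

First, C1 ⊕ C2 = (M1 ⊕ K) ⊕ (M2 ⊕ K) = M1 ⊕ M2, so the key drops out. Then M2 = (M1 ⊕ M2) ⊕ M1 over the first 11 bytes.
byte 0: (99 XOR 57) XOR 55 = ce XOR 55 = 9b
byte 1: (1f XOR f5) XOR 73 = ea XOR 73 = 99
byte 2: (42 XOR 93) XOR 65 = d1 XOR 65 = b4
byte 3: (a1 XOR 22) XOR 72 = 83 XOR 72 = f1
byte 4: (7a XOR e5) XOR 3a = 9f XOR 3a = a5
byte 5: (86 XOR 02) XOR 20 = 84 XOR 20 = a4
byte 6: (30 XOR 2b) XOR 20 = 1b XOR 20 = 3b
byte 7: (98 XOR 95) XOR 70 = 0d XOR 70 = 7d
byte 8: (81 XOR b6) XOR 61 = 37 XOR 61 = 56
byte 9: (89 XOR 2d) XOR 63 = a4 XOR 63 = c7
byte 10: (9c XOR 55) XOR 6b = c9 XOR 6b = a2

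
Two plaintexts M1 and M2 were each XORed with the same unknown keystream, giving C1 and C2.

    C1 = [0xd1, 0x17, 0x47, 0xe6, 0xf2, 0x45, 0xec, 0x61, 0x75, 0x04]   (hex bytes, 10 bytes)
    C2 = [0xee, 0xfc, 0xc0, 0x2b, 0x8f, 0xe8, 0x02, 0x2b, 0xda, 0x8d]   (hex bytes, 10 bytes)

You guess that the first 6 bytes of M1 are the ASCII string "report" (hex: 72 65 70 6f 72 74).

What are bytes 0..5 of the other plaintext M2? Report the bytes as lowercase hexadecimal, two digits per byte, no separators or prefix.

First, C1 ⊕ C2 = (M1 ⊕ K) ⊕ (M2 ⊕ K) = M1 ⊕ M2, so the key drops out. Then M2 = (M1 ⊕ M2) ⊕ M1 over the first 6 bytes.
byte 0: (d1 xor ee) xor 72 = 3f xor 72 = 4d
byte 1: (17 xor fc) xor 65 = eb xor 65 = 8e
byte 2: (47 xor c0) xor 70 = 87 xor 70 = f7
byte 3: (e6 xor 2b) xor 6f = cd xor 6f = a2
byte 4: (f2 xor 8f) xor 72 = 7d xor 72 = 0f
byte 5: (45 xor e8) xor 74 = ad xor 74 = d9

4d8ef7a20fd9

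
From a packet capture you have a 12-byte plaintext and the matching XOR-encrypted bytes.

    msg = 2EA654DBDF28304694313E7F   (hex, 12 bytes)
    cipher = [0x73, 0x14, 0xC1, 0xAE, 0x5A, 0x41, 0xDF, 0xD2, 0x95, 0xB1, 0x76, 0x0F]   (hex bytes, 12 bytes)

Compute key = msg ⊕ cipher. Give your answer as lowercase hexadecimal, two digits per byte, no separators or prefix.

5db295758569ef9401804870

Since cipher = msg ⊕ key, XORing both sides with msg gives key = msg ⊕ cipher.
byte 0: 2e XOR 73 = 5d
byte 1: a6 XOR 14 = b2
byte 2: 54 XOR c1 = 95
byte 3: db XOR ae = 75
byte 4: df XOR 5a = 85
byte 5: 28 XOR 41 = 69
byte 6: 30 XOR df = ef
byte 7: 46 XOR d2 = 94
byte 8: 94 XOR 95 = 01
byte 9: 31 XOR b1 = 80
byte 10: 3e XOR 76 = 48
byte 11: 7f XOR 0f = 70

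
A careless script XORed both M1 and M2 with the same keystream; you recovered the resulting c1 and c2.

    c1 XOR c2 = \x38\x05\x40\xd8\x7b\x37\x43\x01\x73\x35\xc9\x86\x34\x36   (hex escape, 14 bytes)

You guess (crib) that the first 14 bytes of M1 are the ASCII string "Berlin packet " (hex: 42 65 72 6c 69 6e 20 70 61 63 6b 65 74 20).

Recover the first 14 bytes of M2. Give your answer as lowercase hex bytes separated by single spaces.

7a 60 32 b4 12 59 63 71 12 56 a2 e3 40 16

Since c1 ⊕ c2 = M1 ⊕ M2, XORing with the guessed M1 bytes yields the corresponding M2 bytes: M2 = (c1 ⊕ c2) ⊕ M1.
38 ⊕ 42 = 7a
05 ⊕ 65 = 60
40 ⊕ 72 = 32
d8 ⊕ 6c = b4
7b ⊕ 69 = 12
37 ⊕ 6e = 59
43 ⊕ 20 = 63
01 ⊕ 70 = 71
73 ⊕ 61 = 12
35 ⊕ 63 = 56
c9 ⊕ 6b = a2
86 ⊕ 65 = e3
34 ⊕ 74 = 40
36 ⊕ 20 = 16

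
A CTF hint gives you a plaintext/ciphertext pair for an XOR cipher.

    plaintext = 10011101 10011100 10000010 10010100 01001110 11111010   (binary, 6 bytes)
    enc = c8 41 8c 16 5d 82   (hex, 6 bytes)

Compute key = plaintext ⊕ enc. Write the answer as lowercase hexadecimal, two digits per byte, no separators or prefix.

55dd0e821378

Since enc = plaintext ⊕ key, XORing both sides with plaintext gives key = plaintext ⊕ enc.
9d ⊕ c8 = 55
9c ⊕ 41 = dd
82 ⊕ 8c = 0e
94 ⊕ 16 = 82
4e ⊕ 5d = 13
fa ⊕ 82 = 78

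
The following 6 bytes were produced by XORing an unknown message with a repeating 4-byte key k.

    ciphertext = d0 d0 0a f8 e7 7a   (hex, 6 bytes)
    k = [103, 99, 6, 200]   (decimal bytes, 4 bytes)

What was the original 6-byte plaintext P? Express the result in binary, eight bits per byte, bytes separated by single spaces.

The 4-byte key repeats, so the effective keystream is 67 63 06 c8 67 63.
byte 0: 208 ^ 103 = 183
byte 1: 208 ^  99 = 179
byte 2:  10 ^   6 =  12
byte 3: 248 ^ 200 =  48
byte 4: 231 ^ 103 = 128
byte 5: 122 ^  99 =  25

10110111 10110011 00001100 00110000 10000000 00011001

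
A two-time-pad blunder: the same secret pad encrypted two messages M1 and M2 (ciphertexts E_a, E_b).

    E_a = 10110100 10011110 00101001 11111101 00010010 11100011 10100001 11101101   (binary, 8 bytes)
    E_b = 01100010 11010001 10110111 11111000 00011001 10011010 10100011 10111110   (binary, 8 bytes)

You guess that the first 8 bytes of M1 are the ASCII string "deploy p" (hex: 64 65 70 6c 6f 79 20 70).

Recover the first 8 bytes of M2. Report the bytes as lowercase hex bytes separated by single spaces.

b2 2a ee 69 64 00 22 23

First, E_a ⊕ E_b = (M1 ⊕ K) ⊕ (M2 ⊕ K) = M1 ⊕ M2, so the key drops out. Then M2 = (M1 ⊕ M2) ⊕ M1 over the first 8 bytes.
byte 0: (b4 xor 62) xor 64 = d6 xor 64 = b2
byte 1: (9e xor d1) xor 65 = 4f xor 65 = 2a
byte 2: (29 xor b7) xor 70 = 9e xor 70 = ee
byte 3: (fd xor f8) xor 6c = 05 xor 6c = 69
byte 4: (12 xor 19) xor 6f = 0b xor 6f = 64
byte 5: (e3 xor 9a) xor 79 = 79 xor 79 = 00
byte 6: (a1 xor a3) xor 20 = 02 xor 20 = 22
byte 7: (ed xor be) xor 70 = 53 xor 70 = 23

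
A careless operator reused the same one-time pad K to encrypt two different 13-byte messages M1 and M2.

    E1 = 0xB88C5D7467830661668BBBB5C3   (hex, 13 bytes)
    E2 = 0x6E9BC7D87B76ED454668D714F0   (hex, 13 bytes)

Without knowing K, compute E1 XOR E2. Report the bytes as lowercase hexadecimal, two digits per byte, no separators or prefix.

E1 ⊕ E2 = (M1 ⊕ K) ⊕ (M2 ⊕ K) = M1 ⊕ M2 — the shared key cancels under XOR.
byte 0: b8 ^ 6e = d6
byte 1: 8c ^ 9b = 17
byte 2: 5d ^ c7 = 9a
byte 3: 74 ^ d8 = ac
byte 4: 67 ^ 7b = 1c
byte 5: 83 ^ 76 = f5
byte 6: 06 ^ ed = eb
byte 7: 61 ^ 45 = 24
byte 8: 66 ^ 46 = 20
byte 9: 8b ^ 68 = e3
byte 10: bb ^ d7 = 6c
byte 11: b5 ^ 14 = a1
byte 12: c3 ^ f0 = 33

d6179aac1cf5eb2420e36ca133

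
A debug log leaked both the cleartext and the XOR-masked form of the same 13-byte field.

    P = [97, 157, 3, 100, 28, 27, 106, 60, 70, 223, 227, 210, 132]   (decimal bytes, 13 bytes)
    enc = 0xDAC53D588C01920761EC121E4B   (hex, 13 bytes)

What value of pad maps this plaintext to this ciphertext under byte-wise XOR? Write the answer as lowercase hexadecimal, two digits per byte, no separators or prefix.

Since enc = P ⊕ pad, XORing both sides with P gives pad = P ⊕ enc.
61 xor da = bb
9d xor c5 = 58
03 xor 3d = 3e
64 xor 58 = 3c
1c xor 8c = 90
1b xor 01 = 1a
6a xor 92 = f8
3c xor 07 = 3b
46 xor 61 = 27
df xor ec = 33
e3 xor 12 = f1
d2 xor 1e = cc
84 xor 4b = cf

bb583e3c901af83b2733f1cccf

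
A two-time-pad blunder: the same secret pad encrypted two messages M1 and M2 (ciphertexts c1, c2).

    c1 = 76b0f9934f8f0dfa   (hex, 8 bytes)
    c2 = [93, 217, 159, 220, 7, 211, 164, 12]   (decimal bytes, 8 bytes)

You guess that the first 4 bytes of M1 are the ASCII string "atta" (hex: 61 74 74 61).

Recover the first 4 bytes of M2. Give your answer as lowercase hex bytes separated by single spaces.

First, c1 ⊕ c2 = (M1 ⊕ K) ⊕ (M2 ⊕ K) = M1 ⊕ M2, so the key drops out. Then M2 = (M1 ⊕ M2) ⊕ M1 over the first 4 bytes.
byte 0: (76 XOR 5d) XOR 61 = 2b XOR 61 = 4a
byte 1: (b0 XOR d9) XOR 74 = 69 XOR 74 = 1d
byte 2: (f9 XOR 9f) XOR 74 = 66 XOR 74 = 12
byte 3: (93 XOR dc) XOR 61 = 4f XOR 61 = 2e

4a 1d 12 2e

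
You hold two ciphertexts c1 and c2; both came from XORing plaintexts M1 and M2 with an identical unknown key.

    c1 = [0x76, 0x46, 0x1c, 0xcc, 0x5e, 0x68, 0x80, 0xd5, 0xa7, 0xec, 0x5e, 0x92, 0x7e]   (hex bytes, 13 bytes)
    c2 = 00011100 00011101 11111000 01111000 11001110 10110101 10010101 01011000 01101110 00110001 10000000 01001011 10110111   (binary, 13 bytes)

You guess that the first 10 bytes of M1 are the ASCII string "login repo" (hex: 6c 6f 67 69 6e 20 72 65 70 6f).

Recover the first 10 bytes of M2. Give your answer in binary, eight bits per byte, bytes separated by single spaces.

00000110 00110100 10000011 11011101 11111110 11111101 01100111 11101000 10111001 10110010

First, c1 ⊕ c2 = (M1 ⊕ K) ⊕ (M2 ⊕ K) = M1 ⊕ M2, so the key drops out. Then M2 = (M1 ⊕ M2) ⊕ M1 over the first 10 bytes.
byte 0: (76 ⊕ 1c) ⊕ 6c = 6a ⊕ 6c = 06
byte 1: (46 ⊕ 1d) ⊕ 6f = 5b ⊕ 6f = 34
byte 2: (1c ⊕ f8) ⊕ 67 = e4 ⊕ 67 = 83
byte 3: (cc ⊕ 78) ⊕ 69 = b4 ⊕ 69 = dd
byte 4: (5e ⊕ ce) ⊕ 6e = 90 ⊕ 6e = fe
byte 5: (68 ⊕ b5) ⊕ 20 = dd ⊕ 20 = fd
byte 6: (80 ⊕ 95) ⊕ 72 = 15 ⊕ 72 = 67
byte 7: (d5 ⊕ 58) ⊕ 65 = 8d ⊕ 65 = e8
byte 8: (a7 ⊕ 6e) ⊕ 70 = c9 ⊕ 70 = b9
byte 9: (ec ⊕ 31) ⊕ 6f = dd ⊕ 6f = b2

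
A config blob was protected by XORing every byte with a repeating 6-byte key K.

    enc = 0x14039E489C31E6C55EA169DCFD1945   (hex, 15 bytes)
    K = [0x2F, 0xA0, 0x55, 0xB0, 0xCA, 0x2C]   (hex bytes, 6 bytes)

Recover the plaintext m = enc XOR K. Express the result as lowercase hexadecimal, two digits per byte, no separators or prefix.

3ba3cbf8561dc9650b11a3f0d2b910

The 6-byte key repeats, so the effective keystream is 2f a0 55 b0 ca 2c 2f a0 55 b0 ca 2c 2f a0 55.
byte 0: 14 ⊕ 2f = 3b
byte 1: 03 ⊕ a0 = a3
byte 2: 9e ⊕ 55 = cb
byte 3: 48 ⊕ b0 = f8
byte 4: 9c ⊕ ca = 56
byte 5: 31 ⊕ 2c = 1d
byte 6: e6 ⊕ 2f = c9
byte 7: c5 ⊕ a0 = 65
byte 8: 5e ⊕ 55 = 0b
byte 9: a1 ⊕ b0 = 11
byte 10: 69 ⊕ ca = a3
byte 11: dc ⊕ 2c = f0
byte 12: fd ⊕ 2f = d2
byte 13: 19 ⊕ a0 = b9
byte 14: 45 ⊕ 55 = 10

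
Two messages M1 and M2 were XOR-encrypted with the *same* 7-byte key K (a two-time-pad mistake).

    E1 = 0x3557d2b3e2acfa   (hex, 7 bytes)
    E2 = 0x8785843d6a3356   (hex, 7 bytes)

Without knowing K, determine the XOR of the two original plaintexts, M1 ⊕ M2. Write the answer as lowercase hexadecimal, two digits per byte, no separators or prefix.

E1 ⊕ E2 = (M1 ⊕ K) ⊕ (M2 ⊕ K) = M1 ⊕ M2 — the shared key cancels under XOR.
 53 xor 135 = 178
 87 xor 133 = 210
210 xor 132 =  86
179 xor  61 = 142
226 xor 106 = 136
172 xor  51 = 159
250 xor  86 = 172

b2d2568e889fac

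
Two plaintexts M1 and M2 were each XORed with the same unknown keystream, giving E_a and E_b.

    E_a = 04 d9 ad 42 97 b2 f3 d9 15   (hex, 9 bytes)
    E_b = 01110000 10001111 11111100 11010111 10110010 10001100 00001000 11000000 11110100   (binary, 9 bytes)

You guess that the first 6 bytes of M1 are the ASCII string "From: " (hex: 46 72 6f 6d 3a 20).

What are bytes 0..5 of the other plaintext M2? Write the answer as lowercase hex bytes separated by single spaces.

First, E_a ⊕ E_b = (M1 ⊕ K) ⊕ (M2 ⊕ K) = M1 ⊕ M2, so the key drops out. Then M2 = (M1 ⊕ M2) ⊕ M1 over the first 6 bytes.
byte 0: (04 xor 70) xor 46 = 74 xor 46 = 32
byte 1: (d9 xor 8f) xor 72 = 56 xor 72 = 24
byte 2: (ad xor fc) xor 6f = 51 xor 6f = 3e
byte 3: (42 xor d7) xor 6d = 95 xor 6d = f8
byte 4: (97 xor b2) xor 3a = 25 xor 3a = 1f
byte 5: (b2 xor 8c) xor 20 = 3e xor 20 = 1e

32 24 3e f8 1f 1e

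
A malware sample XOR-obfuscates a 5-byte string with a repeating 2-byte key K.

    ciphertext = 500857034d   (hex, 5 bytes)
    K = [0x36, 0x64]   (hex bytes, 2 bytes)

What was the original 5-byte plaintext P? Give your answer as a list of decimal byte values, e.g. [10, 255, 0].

[102, 108, 97, 103, 123]

The 2-byte key repeats, so the effective keystream is 36 64 36 64 36.
byte 0:  80 ^  54 = 102
byte 1:   8 ^ 100 = 108
byte 2:  87 ^  54 =  97
byte 3:   3 ^ 100 = 103
byte 4:  77 ^  54 = 123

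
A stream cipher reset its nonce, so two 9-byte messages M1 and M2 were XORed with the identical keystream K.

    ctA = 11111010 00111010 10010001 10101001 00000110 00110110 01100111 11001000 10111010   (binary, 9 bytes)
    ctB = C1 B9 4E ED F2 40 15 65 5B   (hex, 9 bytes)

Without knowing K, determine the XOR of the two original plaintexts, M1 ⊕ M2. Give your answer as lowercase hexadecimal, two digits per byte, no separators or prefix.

ctA ⊕ ctB = (M1 ⊕ K) ⊕ (M2 ⊕ K) = M1 ⊕ M2 — the shared key cancels under XOR.
fa xor c1 = 3b
3a xor b9 = 83
91 xor 4e = df
a9 xor ed = 44
06 xor f2 = f4
36 xor 40 = 76
67 xor 15 = 72
c8 xor 65 = ad
ba xor 5b = e1

3b83df44f47672ade1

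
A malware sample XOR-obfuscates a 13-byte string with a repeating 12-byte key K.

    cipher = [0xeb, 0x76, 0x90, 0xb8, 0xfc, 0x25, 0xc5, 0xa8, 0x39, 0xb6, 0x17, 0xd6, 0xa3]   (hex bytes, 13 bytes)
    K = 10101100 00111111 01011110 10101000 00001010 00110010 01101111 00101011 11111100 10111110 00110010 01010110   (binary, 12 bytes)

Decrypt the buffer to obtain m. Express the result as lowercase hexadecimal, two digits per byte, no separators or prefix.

The 12-byte key repeats, so the effective keystream is ac 3f 5e a8 0a 32 6f 2b fc be 32 56 ac.
byte 0: 235 xor 172 =  71
byte 1: 118 xor  63 =  73
byte 2: 144 xor  94 = 206
byte 3: 184 xor 168 =  16
byte 4: 252 xor  10 = 246
byte 5:  37 xor  50 =  23
byte 6: 197 xor 111 = 170
byte 7: 168 xor  43 = 131
byte 8:  57 xor 252 = 197
byte 9: 182 xor 190 =   8
byte 10:  23 xor  50 =  37
byte 11: 214 xor  86 = 128
byte 12: 163 xor 172 =  15

4749ce10f617aa83c50825800f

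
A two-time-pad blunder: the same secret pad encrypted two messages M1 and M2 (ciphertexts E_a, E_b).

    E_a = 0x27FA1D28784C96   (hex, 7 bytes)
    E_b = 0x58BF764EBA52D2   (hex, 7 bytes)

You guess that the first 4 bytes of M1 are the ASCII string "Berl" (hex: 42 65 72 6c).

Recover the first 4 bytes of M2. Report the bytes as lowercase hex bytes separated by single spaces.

3d 20 19 0a

First, E_a ⊕ E_b = (M1 ⊕ K) ⊕ (M2 ⊕ K) = M1 ⊕ M2, so the key drops out. Then M2 = (M1 ⊕ M2) ⊕ M1 over the first 4 bytes.
byte 0: (27 ⊕ 58) ⊕ 42 = 7f ⊕ 42 = 3d
byte 1: (fa ⊕ bf) ⊕ 65 = 45 ⊕ 65 = 20
byte 2: (1d ⊕ 76) ⊕ 72 = 6b ⊕ 72 = 19
byte 3: (28 ⊕ 4e) ⊕ 6c = 66 ⊕ 6c = 0a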